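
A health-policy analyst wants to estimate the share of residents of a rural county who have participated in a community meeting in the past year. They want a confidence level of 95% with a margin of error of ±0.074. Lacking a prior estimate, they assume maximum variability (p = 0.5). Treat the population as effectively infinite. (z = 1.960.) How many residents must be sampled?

176

With p = 0.5, p(1−p) = 0.25.
n = z²·p(1−p)/E² = 1.960² × 0.2500 / 0.074² = 3.8416 × 0.2500 / 0.005476 ≈ 175.38.
Rounding up gives n = 176.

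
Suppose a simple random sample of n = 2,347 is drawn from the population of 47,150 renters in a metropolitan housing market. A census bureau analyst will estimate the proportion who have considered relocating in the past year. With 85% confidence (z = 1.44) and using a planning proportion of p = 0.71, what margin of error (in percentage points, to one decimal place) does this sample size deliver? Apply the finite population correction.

1.3

Finite-population factor: (N−n)/(N−1) = (47150−2347)/(47150−1) = 0.9502.
SE(p̂) = √[p(1−p)/n · (N−n)/(N−1)] = √[0.2059/2347 × 0.9502] = 0.00913.
E = z × SE = 1.44 × 0.00913 = 0.01315 ≈ 1.3 percentage points.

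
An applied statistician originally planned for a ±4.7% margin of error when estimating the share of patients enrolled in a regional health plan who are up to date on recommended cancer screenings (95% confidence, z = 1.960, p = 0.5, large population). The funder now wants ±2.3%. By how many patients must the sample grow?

1381

At ±4.7%: n = 1.960² × 0.2500 / 0.047² ≈ 434.77 → 435.
At ±2.3%: n = 1.960² × 0.2500 / 0.023² ≈ 1815.50 → 1816.
Additional respondents: 1816 − 435 = 1381.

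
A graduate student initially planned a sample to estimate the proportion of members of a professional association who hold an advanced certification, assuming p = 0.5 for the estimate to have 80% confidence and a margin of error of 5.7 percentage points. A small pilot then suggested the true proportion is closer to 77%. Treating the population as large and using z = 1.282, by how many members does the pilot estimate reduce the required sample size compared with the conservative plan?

Conservative (p = 0.5): n = 1.282² × 0.25 / 0.057² ≈ 126.46 → 127.
Using p = 0.77: p(1−p) = 0.1771, so n = 1.282² × 0.1771 / 0.057² ≈ 89.59 → 90.
Reduction: 127 − 90 = 37.

37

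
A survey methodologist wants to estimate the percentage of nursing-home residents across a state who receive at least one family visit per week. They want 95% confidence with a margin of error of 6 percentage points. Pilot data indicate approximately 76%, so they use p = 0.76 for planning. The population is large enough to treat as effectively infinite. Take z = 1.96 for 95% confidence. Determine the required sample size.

195

With p = 0.76, p(1−p) = 0.1824.
n = z²·p(1−p)/E² = 1.96² × 0.1824 / 0.060² = 3.8416 × 0.1824 / 0.003600 ≈ 194.64.
Rounding up gives n = 195.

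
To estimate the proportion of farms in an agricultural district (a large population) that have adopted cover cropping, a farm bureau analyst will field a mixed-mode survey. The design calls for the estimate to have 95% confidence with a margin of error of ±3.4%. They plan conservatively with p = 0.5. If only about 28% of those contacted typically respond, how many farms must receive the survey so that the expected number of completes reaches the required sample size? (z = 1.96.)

Completed interviews needed: n₀ = 1.96² × 0.2500 / 0.034² ≈ 830.80 → 831.
At a 28% response rate, contacts needed = 831 / 0.28 ≈ 2967.86 → 2968.

2968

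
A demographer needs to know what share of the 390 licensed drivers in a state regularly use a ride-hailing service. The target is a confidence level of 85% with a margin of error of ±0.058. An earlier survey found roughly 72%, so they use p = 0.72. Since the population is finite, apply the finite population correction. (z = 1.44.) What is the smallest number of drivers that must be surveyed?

Unadjusted: n₀ = 1.44² × 0.72 × 0.28 / 0.058² ≈ 124.27, so n₀ = 125.
Finite population correction with N = 390: n = n₀ / (1 + (n₀−1)/N) = 125 / (1 + 124/390) = 125 / 1.3179 ≈ 94.84.
Rounding up, n = 95.

95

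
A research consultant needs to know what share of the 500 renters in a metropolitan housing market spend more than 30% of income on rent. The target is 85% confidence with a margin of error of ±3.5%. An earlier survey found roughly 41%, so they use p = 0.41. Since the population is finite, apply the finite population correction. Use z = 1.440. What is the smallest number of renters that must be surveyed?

226

Unadjusted: n₀ = 1.440² × 0.41 × 0.59 / 0.035² ≈ 409.47, so n₀ = 410.
Finite population correction with N = 500: n = n₀ / (1 + (n₀−1)/N) = 410 / (1 + 409/500) = 410 / 1.8180 ≈ 225.52.
Rounding up, n = 226.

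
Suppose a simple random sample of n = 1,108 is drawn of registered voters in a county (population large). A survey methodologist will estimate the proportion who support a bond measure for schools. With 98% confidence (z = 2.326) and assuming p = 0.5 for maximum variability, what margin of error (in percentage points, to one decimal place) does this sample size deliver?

SE(p̂) = √[p(1−p)/n] = √[0.2500/1108] = 0.01502.
E = z × SE = 2.326 × 0.01502 = 0.03494, or 3.5 percentage points.

3.5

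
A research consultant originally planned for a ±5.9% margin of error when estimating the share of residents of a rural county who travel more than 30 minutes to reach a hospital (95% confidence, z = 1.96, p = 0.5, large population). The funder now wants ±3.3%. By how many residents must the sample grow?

606

At ±5.9%: n = 1.96² × 0.2500 / 0.059² ≈ 275.90 → 276.
At ±3.3%: n = 1.96² × 0.2500 / 0.033² ≈ 881.91 → 882.
Additional respondents: 882 − 276 = 606.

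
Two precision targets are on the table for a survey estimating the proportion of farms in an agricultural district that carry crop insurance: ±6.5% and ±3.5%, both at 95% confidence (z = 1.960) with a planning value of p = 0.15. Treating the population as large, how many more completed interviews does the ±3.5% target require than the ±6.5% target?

284

At ±6.5%: n = 1.960² × 0.1275 / 0.065² ≈ 115.93 → 116.
At ±3.5%: n = 1.960² × 0.1275 / 0.035² ≈ 399.84 → 400.
Additional respondents: 400 − 116 = 284.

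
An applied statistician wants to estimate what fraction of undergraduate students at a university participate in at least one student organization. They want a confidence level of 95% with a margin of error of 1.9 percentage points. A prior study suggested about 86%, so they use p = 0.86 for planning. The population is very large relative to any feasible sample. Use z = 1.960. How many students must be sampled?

With p = 0.86, p(1−p) = 0.1204.
n = z²·p(1−p)/E² = 1.960² × 0.1204 / 0.019² = 3.8416 × 0.1204 / 0.000361 ≈ 1281.24.
Rounding up gives n = 1282.

1282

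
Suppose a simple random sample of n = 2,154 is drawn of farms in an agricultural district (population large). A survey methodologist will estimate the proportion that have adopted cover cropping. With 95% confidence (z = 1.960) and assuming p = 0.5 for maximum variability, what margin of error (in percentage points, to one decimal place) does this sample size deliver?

2.1

SE(p̂) = √[p(1−p)/n] = √[0.2500/2154] = 0.01077.
E = z × SE = 1.960 × 0.01077 = 0.02112, or 2.1 percentage points.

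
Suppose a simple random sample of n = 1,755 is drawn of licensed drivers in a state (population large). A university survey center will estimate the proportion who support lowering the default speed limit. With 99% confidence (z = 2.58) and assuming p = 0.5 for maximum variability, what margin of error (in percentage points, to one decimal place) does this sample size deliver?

3.1

SE(p̂) = √[p(1−p)/n] = √[0.2500/1755] = 0.01194.
E = z × SE = 2.58 × 0.01194 = 0.03079, or 3.1 percentage points.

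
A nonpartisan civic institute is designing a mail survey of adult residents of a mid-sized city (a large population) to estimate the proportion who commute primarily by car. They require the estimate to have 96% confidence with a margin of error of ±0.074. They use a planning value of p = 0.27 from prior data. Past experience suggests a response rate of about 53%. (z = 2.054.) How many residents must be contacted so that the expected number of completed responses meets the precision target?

287

Completed interviews needed: n₀ = 2.054² × 0.1971 / 0.074² ≈ 151.85 → 152.
At a 53% response rate, contacts needed = 152 / 0.53 ≈ 286.79 → 287.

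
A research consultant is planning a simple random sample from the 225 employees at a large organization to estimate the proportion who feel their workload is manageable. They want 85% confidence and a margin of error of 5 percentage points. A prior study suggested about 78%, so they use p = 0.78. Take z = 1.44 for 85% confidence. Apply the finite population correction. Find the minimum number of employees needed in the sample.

Unadjusted: n₀ = 1.44² × 0.78 × 0.22 / 0.050² ≈ 142.33, so n₀ = 143.
Finite population correction with N = 225: n = n₀ / (1 + (n₀−1)/N) = 143 / (1 + 142/225) = 143 / 1.6311 ≈ 87.67.
Rounding up, n = 88.

88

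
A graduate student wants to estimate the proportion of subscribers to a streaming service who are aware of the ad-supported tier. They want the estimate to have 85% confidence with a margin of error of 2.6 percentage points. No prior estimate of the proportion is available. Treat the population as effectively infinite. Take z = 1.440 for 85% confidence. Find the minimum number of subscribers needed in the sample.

With no prior estimate, use p = 0.5, giving p(1−p) = 0.25.
n = z²·p(1−p)/E² = 1.440² × 0.2500 / 0.026² = 2.0736 × 0.2500 / 0.000676 ≈ 766.86.
Rounding up gives n = 767.

767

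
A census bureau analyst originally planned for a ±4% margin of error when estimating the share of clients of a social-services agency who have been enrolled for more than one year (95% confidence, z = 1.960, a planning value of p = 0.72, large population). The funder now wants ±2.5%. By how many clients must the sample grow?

At ±4%: n = 1.960² × 0.2016 / 0.040² ≈ 484.04 → 485.
At ±2.5%: n = 1.960² × 0.2016 / 0.025² ≈ 1239.15 → 1240.
Additional respondents: 1240 − 485 = 755.

755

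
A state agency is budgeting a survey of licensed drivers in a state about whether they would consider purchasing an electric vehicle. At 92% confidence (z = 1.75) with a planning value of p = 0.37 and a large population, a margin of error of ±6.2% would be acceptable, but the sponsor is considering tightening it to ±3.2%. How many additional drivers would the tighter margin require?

512

At ±6.2%: n = 1.75² × 0.2331 / 0.062² ≈ 185.71 → 186.
At ±3.2%: n = 1.75² × 0.2331 / 0.032² ≈ 697.14 → 698.
Additional respondents: 698 − 186 = 512.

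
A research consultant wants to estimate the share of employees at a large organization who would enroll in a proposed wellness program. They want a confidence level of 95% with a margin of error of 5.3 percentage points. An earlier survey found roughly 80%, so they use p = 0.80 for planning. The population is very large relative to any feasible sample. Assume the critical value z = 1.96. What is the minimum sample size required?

219

With p = 0.80, p(1−p) = 0.1600.
n = z²·p(1−p)/E² = 1.96² × 0.1600 / 0.053² = 3.8416 × 0.1600 / 0.002809 ≈ 218.82.
Rounding up gives n = 219.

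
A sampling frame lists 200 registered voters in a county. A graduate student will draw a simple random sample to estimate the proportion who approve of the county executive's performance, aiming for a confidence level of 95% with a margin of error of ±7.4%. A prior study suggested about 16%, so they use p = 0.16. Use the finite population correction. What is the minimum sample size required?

65

For 95% confidence, z = 1.960.
Unadjusted: n₀ = 1.960² × 0.16 × 0.84 / 0.074² ≈ 94.29, so n₀ = 95.
Finite population correction with N = 200: n = n₀ / (1 + (n₀−1)/N) = 95 / (1 + 94/200) = 95 / 1.4700 ≈ 64.63.
Rounding up, n = 65.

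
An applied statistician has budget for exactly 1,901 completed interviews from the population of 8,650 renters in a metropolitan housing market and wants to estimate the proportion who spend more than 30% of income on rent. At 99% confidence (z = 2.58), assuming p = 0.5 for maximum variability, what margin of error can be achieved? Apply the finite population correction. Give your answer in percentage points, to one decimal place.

2.6

Finite-population factor: (N−n)/(N−1) = (8650−1901)/(8650−1) = 0.7803.
SE(p̂) = √[p(1−p)/n · (N−n)/(N−1)] = √[0.2500/1901 × 0.7803] = 0.01013.
E = z × SE = 2.58 × 0.01013 = 0.02614 ≈ 2.6 percentage points.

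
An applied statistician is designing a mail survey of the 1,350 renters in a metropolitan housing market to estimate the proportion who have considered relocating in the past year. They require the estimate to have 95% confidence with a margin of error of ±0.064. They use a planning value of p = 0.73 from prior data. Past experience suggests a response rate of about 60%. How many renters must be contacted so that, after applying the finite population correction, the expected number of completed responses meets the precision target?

272

For 95% confidence, z = 1.96.
Completed interviews needed (unadjusted): n₀ = 1.96² × 0.1971 / 0.064² ≈ 184.86 → 185.
FPC for N = 1,350: n = 185 / (1 + 184/1350) = 185 / 1.1363 ≈ 162.81 → 163.
At a 60% response rate, contacts needed = 163 / 0.60 ≈ 271.67 → 272.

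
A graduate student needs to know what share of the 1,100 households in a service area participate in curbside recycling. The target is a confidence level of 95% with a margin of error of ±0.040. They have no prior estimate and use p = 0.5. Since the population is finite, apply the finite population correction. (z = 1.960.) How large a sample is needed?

Unadjusted: n₀ = 1.960² × 0.50 × 0.50 / 0.040² ≈ 600.25, so n₀ = 601.
Finite population correction with N = 1,100: n = n₀ / (1 + (n₀−1)/N) = 601 / (1 + 600/1100) = 601 / 1.5455 ≈ 388.88.
Rounding up, n = 389.

389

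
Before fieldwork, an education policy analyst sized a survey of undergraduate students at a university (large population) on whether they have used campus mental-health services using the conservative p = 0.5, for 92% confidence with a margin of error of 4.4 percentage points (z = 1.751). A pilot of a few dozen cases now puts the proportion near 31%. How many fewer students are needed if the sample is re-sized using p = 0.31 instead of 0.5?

Conservative (p = 0.5): n = 1.751² × 0.25 / 0.044² ≈ 395.92 → 396.
Using p = 0.31: p(1−p) = 0.2139, so n = 1.751² × 0.2139 / 0.044² ≈ 338.75 → 339.
Reduction: 396 − 339 = 57.

57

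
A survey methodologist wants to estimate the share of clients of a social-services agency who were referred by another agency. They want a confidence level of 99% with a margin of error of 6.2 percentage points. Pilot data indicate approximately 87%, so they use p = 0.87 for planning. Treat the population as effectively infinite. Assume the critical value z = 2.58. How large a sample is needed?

196

With p = 0.87, p(1−p) = 0.1131.
n = z²·p(1−p)/E² = 2.58² × 0.1131 / 0.062² = 6.6564 × 0.1131 / 0.003844 ≈ 195.85.
Rounding up gives n = 196.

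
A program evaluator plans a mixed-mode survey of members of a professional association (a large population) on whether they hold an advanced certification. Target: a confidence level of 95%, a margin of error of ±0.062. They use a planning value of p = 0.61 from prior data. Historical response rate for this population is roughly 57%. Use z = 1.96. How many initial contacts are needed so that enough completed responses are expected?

Completed interviews needed: n₀ = 1.96² × 0.2379 / 0.062² ≈ 237.75 → 238.
At a 57% response rate, contacts needed = 238 / 0.57 ≈ 417.54 → 418.

418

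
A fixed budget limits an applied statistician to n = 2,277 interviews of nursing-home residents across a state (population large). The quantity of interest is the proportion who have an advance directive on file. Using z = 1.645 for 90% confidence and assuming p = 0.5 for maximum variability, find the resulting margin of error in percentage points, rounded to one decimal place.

SE(p̂) = √[p(1−p)/n] = √[0.2500/2277] = 0.01048.
E = z × SE = 1.645 × 0.01048 = 0.01724, or 1.7 percentage points.

1.7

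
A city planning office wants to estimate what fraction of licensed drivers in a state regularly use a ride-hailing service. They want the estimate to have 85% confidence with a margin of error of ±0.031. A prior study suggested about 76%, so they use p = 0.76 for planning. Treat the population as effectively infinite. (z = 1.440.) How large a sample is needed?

394

With p = 0.76, p(1−p) = 0.1824.
n = z²·p(1−p)/E² = 1.440² × 0.1824 / 0.031² = 2.0736 × 0.1824 / 0.000961 ≈ 393.57.
Rounding up gives n = 394.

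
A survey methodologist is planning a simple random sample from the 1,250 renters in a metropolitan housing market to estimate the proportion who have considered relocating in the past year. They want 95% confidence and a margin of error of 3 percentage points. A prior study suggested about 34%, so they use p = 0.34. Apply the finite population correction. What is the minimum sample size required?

543

For 95% confidence, z = 1.96.
Unadjusted: n₀ = 1.96² × 0.34 × 0.66 / 0.030² ≈ 957.84, so n₀ = 958.
Finite population correction with N = 1,250: n = n₀ / (1 + (n₀−1)/N) = 958 / (1 + 957/1250) = 958 / 1.7656 ≈ 542.59.
Rounding up, n = 543.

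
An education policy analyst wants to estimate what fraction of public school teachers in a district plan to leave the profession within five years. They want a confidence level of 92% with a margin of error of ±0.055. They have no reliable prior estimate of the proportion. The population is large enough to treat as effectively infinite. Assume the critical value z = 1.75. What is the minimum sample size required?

With no prior estimate, use p = 0.5, giving p(1−p) = 0.25.
n = z²·p(1−p)/E² = 1.75² × 0.2500 / 0.055² = 3.0625 × 0.2500 / 0.003025 ≈ 253.10.
Rounding up gives n = 254.

254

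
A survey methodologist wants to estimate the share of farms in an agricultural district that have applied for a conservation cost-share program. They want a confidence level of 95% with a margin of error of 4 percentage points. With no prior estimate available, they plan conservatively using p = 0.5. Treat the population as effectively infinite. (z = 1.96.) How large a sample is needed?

601

With p = 0.5, p(1−p) = 0.25.
n = z²·p(1−p)/E² = 1.96² × 0.2500 / 0.040² = 3.8416 × 0.2500 / 0.001600 ≈ 600.25.
Rounding up gives n = 601.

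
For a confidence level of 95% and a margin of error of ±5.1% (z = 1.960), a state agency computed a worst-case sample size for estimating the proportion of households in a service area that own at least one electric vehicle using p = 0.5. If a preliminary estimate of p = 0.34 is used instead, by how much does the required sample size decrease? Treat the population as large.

38

Conservative (p = 0.5): n = 1.960² × 0.25 / 0.051² ≈ 369.24 → 370.
Using p = 0.34: p(1−p) = 0.2244, so n = 1.960² × 0.2244 / 0.051² ≈ 331.43 → 332.
Reduction: 370 − 332 = 38.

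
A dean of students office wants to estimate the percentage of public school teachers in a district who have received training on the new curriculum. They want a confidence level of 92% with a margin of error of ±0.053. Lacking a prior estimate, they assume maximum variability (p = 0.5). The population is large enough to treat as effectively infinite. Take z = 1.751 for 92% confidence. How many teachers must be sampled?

With p = 0.5, p(1−p) = 0.25.
n = z²·p(1−p)/E² = 1.751² × 0.2500 / 0.053² = 3.0660 × 0.2500 / 0.002809 ≈ 272.87.
Rounding up gives n = 273.

273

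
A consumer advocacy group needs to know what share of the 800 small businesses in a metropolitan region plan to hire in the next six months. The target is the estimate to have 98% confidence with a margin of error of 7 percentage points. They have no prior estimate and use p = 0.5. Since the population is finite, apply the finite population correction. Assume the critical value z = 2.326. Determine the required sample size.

206

Unadjusted: n₀ = 2.326² × 0.50 × 0.50 / 0.070² ≈ 276.03, so n₀ = 277.
Finite population correction with N = 800: n = n₀ / (1 + (n₀−1)/N) = 277 / (1 + 276/800) = 277 / 1.3450 ≈ 205.95.
Rounding up, n = 206.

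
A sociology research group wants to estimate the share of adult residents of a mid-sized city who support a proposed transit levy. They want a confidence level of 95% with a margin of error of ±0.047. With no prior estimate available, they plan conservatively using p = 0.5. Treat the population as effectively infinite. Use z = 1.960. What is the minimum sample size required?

435

With p = 0.5, p(1−p) = 0.25.
n = z²·p(1−p)/E² = 1.960² × 0.2500 / 0.047² = 3.8416 × 0.2500 / 0.002209 ≈ 434.77.
Rounding up gives n = 435.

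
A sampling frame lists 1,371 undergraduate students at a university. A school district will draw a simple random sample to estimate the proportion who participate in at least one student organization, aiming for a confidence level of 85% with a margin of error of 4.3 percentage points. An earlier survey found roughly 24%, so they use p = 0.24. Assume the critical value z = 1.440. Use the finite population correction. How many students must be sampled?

179

Unadjusted: n₀ = 1.440² × 0.24 × 0.76 / 0.043² ≈ 204.56, so n₀ = 205.
Finite population correction with N = 1,371: n = n₀ / (1 + (n₀−1)/N) = 205 / (1 + 204/1371) = 205 / 1.1488 ≈ 178.45.
Rounding up, n = 179.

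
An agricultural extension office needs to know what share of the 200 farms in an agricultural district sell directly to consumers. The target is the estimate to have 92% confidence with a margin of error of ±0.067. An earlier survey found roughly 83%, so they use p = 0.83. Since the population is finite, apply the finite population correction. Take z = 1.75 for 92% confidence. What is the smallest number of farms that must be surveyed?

Unadjusted: n₀ = 1.75² × 0.83 × 0.17 / 0.067² ≈ 96.26, so n₀ = 97.
Finite population correction with N = 200: n = n₀ / (1 + (n₀−1)/N) = 97 / (1 + 96/200) = 97 / 1.4800 ≈ 65.54.
Rounding up, n = 66.

66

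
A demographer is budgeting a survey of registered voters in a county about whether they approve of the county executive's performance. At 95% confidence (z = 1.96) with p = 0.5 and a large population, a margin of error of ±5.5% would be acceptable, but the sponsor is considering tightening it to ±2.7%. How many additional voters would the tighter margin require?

At ±5.5%: n = 1.96² × 0.2500 / 0.055² ≈ 317.49 → 318.
At ±2.7%: n = 1.96² × 0.2500 / 0.027² ≈ 1317.42 → 1318.
Additional respondents: 1318 − 318 = 1000.

1000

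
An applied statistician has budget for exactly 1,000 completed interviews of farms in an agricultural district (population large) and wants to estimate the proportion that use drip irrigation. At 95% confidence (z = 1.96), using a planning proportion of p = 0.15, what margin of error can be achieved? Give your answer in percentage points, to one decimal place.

SE(p̂) = √[p(1−p)/n] = √[0.1275/1000] = 0.01129.
E = z × SE = 1.96 × 0.01129 = 0.02213, or 2.2 percentage points.

2.2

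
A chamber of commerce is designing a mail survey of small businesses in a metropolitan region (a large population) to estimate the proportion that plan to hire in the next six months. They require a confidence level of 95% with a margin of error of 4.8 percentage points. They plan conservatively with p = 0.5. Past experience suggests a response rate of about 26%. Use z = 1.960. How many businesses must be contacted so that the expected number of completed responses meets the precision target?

1604

Completed interviews needed: n₀ = 1.960² × 0.2500 / 0.048² ≈ 416.84 → 417.
At a 26% response rate, contacts needed = 417 / 0.26 ≈ 1603.85 → 1604.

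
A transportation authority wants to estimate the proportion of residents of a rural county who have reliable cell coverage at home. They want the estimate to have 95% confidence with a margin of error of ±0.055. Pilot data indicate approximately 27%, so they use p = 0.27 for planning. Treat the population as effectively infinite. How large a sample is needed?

For 95% confidence, z = 1.960.
With p = 0.27, p(1−p) = 0.1971.
n = z²·p(1−p)/E² = 1.960² × 0.1971 / 0.055² = 3.8416 × 0.1971 / 0.003025 ≈ 250.31.
Rounding up gives n = 251.

251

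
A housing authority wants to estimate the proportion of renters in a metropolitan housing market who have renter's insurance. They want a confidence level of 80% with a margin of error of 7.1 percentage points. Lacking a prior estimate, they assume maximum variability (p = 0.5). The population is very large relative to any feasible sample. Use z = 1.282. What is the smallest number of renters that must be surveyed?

82

With p = 0.5, p(1−p) = 0.25.
n = z²·p(1−p)/E² = 1.282² × 0.2500 / 0.071² = 1.6435 × 0.2500 / 0.005041 ≈ 81.51.
Rounding up gives n = 82.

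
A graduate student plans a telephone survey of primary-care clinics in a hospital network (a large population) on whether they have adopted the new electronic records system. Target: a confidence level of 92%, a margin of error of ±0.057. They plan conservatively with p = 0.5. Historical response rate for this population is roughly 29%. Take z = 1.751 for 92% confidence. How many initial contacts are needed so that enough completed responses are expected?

814

Completed interviews needed: n₀ = 1.751² × 0.2500 / 0.057² ≈ 235.92 → 236.
At a 29% response rate, contacts needed = 236 / 0.29 ≈ 813.79 → 814.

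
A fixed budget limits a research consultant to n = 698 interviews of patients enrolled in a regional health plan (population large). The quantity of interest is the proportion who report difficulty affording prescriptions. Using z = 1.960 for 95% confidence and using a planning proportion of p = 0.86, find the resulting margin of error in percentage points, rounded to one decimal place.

2.6

SE(p̂) = √[p(1−p)/n] = √[0.1204/698] = 0.01313.
E = z × SE = 1.960 × 0.01313 = 0.02574, or 2.6 percentage points.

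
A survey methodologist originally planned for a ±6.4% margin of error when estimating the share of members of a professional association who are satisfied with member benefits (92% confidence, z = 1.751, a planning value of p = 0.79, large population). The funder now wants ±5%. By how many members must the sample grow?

79

At ±6.4%: n = 1.751² × 0.1659 / 0.064² ≈ 124.18 → 125.
At ±5%: n = 1.751² × 0.1659 / 0.050² ≈ 203.46 → 204.
Additional respondents: 204 − 125 = 79.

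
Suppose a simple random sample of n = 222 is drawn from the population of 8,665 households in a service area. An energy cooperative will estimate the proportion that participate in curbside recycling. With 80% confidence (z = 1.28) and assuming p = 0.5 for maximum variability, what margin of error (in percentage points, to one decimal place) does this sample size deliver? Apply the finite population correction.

Finite-population factor: (N−n)/(N−1) = (8665−222)/(8665−1) = 0.9745.
SE(p̂) = √[p(1−p)/n · (N−n)/(N−1)] = √[0.2500/222 × 0.9745] = 0.03313.
E = z × SE = 1.28 × 0.03313 = 0.04240 ≈ 4.2 percentage points.

4.2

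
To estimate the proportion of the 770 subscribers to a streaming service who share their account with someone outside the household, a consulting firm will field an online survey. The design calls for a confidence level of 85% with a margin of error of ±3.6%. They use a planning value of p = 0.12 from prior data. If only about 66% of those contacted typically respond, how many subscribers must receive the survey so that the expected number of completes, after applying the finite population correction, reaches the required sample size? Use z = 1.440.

211

Completed interviews needed (unadjusted): n₀ = 1.440² × 0.1056 / 0.036² ≈ 168.96 → 169.
FPC for N = 770: n = 169 / (1 + 168/770) = 169 / 1.2182 ≈ 138.73 → 139.
At a 66% response rate, contacts needed = 139 / 0.66 ≈ 210.61 → 211.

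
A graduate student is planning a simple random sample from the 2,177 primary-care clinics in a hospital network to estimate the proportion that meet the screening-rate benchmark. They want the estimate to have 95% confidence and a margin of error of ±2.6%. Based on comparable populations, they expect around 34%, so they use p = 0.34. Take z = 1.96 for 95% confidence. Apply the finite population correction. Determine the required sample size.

805

Unadjusted: n₀ = 1.96² × 0.34 × 0.66 / 0.026² ≈ 1275.23, so n₀ = 1276.
Finite population correction with N = 2,177: n = n₀ / (1 + (n₀−1)/N) = 1276 / (1 + 1275/2177) = 1276 / 1.5857 ≈ 804.71.
Rounding up, n = 805.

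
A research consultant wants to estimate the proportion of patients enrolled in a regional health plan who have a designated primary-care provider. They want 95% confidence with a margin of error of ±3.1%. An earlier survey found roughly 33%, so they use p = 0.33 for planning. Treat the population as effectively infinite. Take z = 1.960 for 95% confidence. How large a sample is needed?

884

With p = 0.33, p(1−p) = 0.2211.
n = z²·p(1−p)/E² = 1.960² × 0.2211 / 0.031² = 3.8416 × 0.2211 / 0.000961 ≈ 883.85.
Rounding up gives n = 884.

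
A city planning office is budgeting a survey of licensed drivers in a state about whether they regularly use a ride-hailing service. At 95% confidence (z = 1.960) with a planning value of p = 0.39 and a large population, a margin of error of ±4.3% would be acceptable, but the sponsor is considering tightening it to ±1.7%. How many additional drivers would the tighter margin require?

2668

At ±4.3%: n = 1.960² × 0.2379 / 0.043² ≈ 494.28 → 495.
At ±1.7%: n = 1.960² × 0.2379 / 0.017² ≈ 3162.34 → 3163.
Additional respondents: 3163 − 495 = 2668.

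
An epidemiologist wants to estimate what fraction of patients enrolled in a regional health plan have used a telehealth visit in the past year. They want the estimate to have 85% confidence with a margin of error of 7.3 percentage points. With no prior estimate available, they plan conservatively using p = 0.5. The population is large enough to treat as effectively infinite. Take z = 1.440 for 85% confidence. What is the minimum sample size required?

98

With p = 0.5, p(1−p) = 0.25.
n = z²·p(1−p)/E² = 1.440² × 0.2500 / 0.073² = 2.0736 × 0.2500 / 0.005329 ≈ 97.28.
Rounding up gives n = 98.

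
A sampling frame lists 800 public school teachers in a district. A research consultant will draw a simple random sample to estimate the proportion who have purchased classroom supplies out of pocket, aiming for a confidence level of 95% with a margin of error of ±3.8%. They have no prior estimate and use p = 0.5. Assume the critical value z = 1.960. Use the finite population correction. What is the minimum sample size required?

Unadjusted: n₀ = 1.960² × 0.50 × 0.50 / 0.038² ≈ 665.10, so n₀ = 666.
Finite population correction with N = 800: n = n₀ / (1 + (n₀−1)/N) = 666 / (1 + 665/800) = 666 / 1.8313 ≈ 363.69.
Rounding up, n = 364.

364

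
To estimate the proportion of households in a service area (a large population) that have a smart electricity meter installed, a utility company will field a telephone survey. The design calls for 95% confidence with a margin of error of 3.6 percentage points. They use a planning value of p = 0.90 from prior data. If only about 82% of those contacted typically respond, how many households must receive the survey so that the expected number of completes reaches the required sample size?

For 95% confidence, z = 1.96.
Completed interviews needed: n₀ = 1.96² × 0.0900 / 0.036² ≈ 266.78 → 267.
At an 82% response rate, contacts needed = 267 / 0.82 ≈ 325.61 → 326.

326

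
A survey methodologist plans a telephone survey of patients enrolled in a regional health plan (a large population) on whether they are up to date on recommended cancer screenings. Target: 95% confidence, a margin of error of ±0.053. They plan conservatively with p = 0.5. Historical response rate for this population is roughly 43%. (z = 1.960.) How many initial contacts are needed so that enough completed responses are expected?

796

Completed interviews needed: n₀ = 1.960² × 0.2500 / 0.053² ≈ 341.90 → 342.
At a 43% response rate, contacts needed = 342 / 0.43 ≈ 795.35 → 796.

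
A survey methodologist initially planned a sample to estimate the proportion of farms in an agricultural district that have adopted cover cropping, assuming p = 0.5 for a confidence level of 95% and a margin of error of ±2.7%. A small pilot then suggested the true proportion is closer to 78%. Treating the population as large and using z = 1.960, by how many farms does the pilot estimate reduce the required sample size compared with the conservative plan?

413

Conservative (p = 0.5): n = 1.960² × 0.25 / 0.027² ≈ 1317.42 → 1318.
Using p = 0.78: p(1−p) = 0.1716, so n = 1.960² × 0.1716 / 0.027² ≈ 904.28 → 905.
Reduction: 1318 − 905 = 413.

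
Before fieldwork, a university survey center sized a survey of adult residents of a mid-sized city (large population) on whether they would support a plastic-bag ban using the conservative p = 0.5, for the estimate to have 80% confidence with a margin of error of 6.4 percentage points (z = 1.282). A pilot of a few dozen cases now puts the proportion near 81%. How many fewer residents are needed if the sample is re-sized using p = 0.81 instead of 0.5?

Conservative (p = 0.5): n = 1.282² × 0.25 / 0.064² ≈ 100.31 → 101.
Using p = 0.81: p(1−p) = 0.1539, so n = 1.282² × 0.1539 / 0.064² ≈ 61.75 → 62.
Reduction: 101 − 62 = 39.

39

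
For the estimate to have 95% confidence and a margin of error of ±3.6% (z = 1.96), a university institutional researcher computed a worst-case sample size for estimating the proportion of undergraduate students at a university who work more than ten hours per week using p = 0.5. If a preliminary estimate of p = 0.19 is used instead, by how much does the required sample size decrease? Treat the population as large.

285

Conservative (p = 0.5): n = 1.96² × 0.25 / 0.036² ≈ 741.05 → 742.
Using p = 0.19: p(1−p) = 0.1539, so n = 1.96² × 0.1539 / 0.036² ≈ 456.19 → 457.
Reduction: 742 − 457 = 285.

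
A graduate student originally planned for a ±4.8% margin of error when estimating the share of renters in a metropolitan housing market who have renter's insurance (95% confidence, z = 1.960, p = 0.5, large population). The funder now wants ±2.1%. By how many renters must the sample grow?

1761

At ±4.8%: n = 1.960² × 0.2500 / 0.048² ≈ 416.84 → 417.
At ±2.1%: n = 1.960² × 0.2500 / 0.021² ≈ 2177.78 → 2178.
Additional respondents: 2178 − 417 = 1761.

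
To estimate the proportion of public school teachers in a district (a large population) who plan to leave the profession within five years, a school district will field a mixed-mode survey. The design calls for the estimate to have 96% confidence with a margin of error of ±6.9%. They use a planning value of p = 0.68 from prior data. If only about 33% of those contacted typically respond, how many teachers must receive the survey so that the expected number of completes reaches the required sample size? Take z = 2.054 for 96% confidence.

585

Completed interviews needed: n₀ = 2.054² × 0.2176 / 0.069² ≈ 192.82 → 193.
At a 33% response rate, contacts needed = 193 / 0.33 ≈ 584.85 → 585.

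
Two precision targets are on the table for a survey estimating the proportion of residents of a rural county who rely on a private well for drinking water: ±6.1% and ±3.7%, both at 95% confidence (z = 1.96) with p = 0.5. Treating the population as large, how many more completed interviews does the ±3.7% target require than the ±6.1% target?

443

At ±6.1%: n = 1.96² × 0.2500 / 0.061² ≈ 258.10 → 259.
At ±3.7%: n = 1.96² × 0.2500 / 0.037² ≈ 701.53 → 702.
Additional respondents: 702 − 259 = 443.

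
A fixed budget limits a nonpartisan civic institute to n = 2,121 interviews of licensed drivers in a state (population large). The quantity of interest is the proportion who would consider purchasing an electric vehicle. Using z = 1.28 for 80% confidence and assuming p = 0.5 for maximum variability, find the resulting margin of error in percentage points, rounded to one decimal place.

SE(p̂) = √[p(1−p)/n] = √[0.2500/2121] = 0.01086.
E = z × SE = 1.28 × 0.01086 = 0.01390, or 1.4 percentage points.

1.4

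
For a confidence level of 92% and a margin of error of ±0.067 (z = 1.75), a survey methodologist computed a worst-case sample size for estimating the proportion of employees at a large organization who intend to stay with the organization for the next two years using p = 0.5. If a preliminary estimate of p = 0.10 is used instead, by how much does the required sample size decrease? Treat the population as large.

Conservative (p = 0.5): n = 1.75² × 0.25 / 0.067² ≈ 170.56 → 171.
Using p = 0.10: p(1−p) = 0.0900, so n = 1.75² × 0.0900 / 0.067² ≈ 61.40 → 62.
Reduction: 171 − 62 = 109.

109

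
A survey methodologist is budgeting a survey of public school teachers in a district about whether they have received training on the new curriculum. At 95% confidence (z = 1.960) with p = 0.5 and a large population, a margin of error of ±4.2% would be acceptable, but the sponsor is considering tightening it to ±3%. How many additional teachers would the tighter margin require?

At ±4.2%: n = 1.960² × 0.2500 / 0.042² ≈ 544.44 → 545.
At ±3%: n = 1.960² × 0.2500 / 0.030² ≈ 1067.11 → 1068.
Additional respondents: 1068 − 545 = 523.

523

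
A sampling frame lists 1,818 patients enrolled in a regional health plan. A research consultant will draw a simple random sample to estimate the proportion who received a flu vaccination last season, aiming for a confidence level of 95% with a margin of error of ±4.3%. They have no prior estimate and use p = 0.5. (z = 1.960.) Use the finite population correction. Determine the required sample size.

405

Unadjusted: n₀ = 1.960² × 0.50 × 0.50 / 0.043² ≈ 519.42, so n₀ = 520.
Finite population correction with N = 1,818: n = n₀ / (1 + (n₀−1)/N) = 520 / (1 + 519/1818) = 520 / 1.2855 ≈ 404.52.
Rounding up, n = 405.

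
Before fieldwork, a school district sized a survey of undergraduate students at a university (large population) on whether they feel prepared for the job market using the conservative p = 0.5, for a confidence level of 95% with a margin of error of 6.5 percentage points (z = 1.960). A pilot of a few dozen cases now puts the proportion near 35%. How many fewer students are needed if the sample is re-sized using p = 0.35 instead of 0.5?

Conservative (p = 0.5): n = 1.960² × 0.25 / 0.065² ≈ 227.31 → 228.
Using p = 0.35: p(1−p) = 0.2275, so n = 1.960² × 0.2275 / 0.065² ≈ 206.86 → 207.
Reduction: 228 − 207 = 21.

21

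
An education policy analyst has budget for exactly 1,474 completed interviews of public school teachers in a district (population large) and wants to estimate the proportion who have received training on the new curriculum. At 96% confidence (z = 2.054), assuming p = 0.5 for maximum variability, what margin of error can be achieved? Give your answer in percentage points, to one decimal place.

SE(p̂) = √[p(1−p)/n] = √[0.2500/1474] = 0.01302.
E = z × SE = 2.054 × 0.01302 = 0.02675, or 2.7 percentage points.

2.7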